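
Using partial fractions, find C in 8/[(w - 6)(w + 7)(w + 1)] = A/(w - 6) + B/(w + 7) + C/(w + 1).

Cover-up at w = -1: C = 8/[(-1 - 6)(-1 + 7)] = 8/[(-7)(6)] = -8/42 = -4/21


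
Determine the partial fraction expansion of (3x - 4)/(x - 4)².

(3x - 4) = α(x - 4) + β. At x = 4: β = 3·4 - 4 = 8. Coeff of x: α = 3
Result: 3/(x - 4) + 8/(x - 4)²


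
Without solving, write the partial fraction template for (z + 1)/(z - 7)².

Repeated linear factor: A/(z - 7) + B/(z - 7)²


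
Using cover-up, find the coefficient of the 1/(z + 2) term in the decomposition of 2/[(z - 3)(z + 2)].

Cover (z + 2), set z=-2: 2/((z - 3) at z=-2) = 2/(-5) = -2/5


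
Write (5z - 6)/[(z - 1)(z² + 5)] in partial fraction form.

At z=1: P = (5·1 - 6)/(1² + 5) = -1/6. Q = -P = 1/6, R = 5 - 1·P = 31/6
Result: (-1/6)/(z - 1) + ((1/6)z + 31/6)/(z² + 5)


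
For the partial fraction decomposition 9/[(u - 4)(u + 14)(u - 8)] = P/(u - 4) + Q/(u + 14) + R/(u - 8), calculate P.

Cover-up at u = 4: P = 9/[(4 + 14)(4 - 8)] = 9/[(18)(-4)] = -9/72 = -1/8


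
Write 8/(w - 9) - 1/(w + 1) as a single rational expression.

Common denominator (w - 9)(w + 1). Numerator: 8(w + 1) - 1(w - 9) = (8w + 8) - (w - 9) = 7w + 17
Result: (7w + 17)/[(w - 9)(w + 1)]


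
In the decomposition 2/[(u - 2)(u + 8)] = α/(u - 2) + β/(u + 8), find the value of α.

Cover-up at u = 2: α = 2/(2 + 8) = 2/10 = 1/5


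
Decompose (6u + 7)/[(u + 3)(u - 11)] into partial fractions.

At u=-3: P = (6·(-3) + 7)/(-3 - 11) = 11/14. At u=11: Q = (6·11 + 7)/(11 + 3) = 73/14
Result: (11/14)/(u + 3) + (73/14)/(u - 11)


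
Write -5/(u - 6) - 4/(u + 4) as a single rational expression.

Common denominator (u - 6)(u + 4). Numerator: -5(u + 4) - 4(u - 6) = (-5u - 20) - (4u - 24) = -9u + 4
Result: (-9u + 4)/[(u - 6)(u + 4)]


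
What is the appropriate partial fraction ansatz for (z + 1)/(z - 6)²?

Repeated linear factor: P/(z - 6) + Q/(z - 6)²


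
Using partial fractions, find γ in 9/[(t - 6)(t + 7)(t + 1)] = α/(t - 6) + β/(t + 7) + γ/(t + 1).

Cover-up at t = -1: γ = 9/[(-1 - 6)(-1 + 7)] = 9/[(-7)(6)] = -9/42 = -3/14


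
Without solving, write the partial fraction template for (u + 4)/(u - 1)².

Repeated linear factor: A/(u - 1) + B/(u - 1)²


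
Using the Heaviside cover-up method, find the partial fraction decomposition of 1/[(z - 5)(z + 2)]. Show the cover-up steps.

Cover (z - 5): set z=5, get P = 1/(5 + 2) = 1/7. Cover (z + 2): set z=-2, get Q = 1/(-2 - 5) = -1/7.
Result: (1/7)/(z - 5) - (1/7)/(z + 2)


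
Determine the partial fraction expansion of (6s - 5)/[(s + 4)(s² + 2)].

At s=-4: P = (6·(-4) - 5)/((-4)² + 2) = -29/18. Q = -P = 29/18, R = 6 - (-4)·P = -4/9
Result: (-29/18)/(s + 4) + ((29/18)s - 4/9)/(s² + 2)


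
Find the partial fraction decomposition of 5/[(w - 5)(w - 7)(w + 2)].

Using cover-up method: α = -5/14, β = 5/18, γ = 5/63
Result: (-5/14)/(w - 5) + (5/18)/(w - 7) + (5/63)/(w + 2)


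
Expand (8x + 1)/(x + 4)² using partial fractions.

(8x + 1) = P(x + 4) + Q. At x = -4: Q = 8·(-4) + 1 = -31. Coeff of x: P = 8
Result: 8/(x + 4) - 31/(x + 4)²


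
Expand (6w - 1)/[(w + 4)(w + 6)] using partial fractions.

At w=-4: A = (6·(-4) - 1)/(-4 + 6) = -25/2. At w=-6: B = (6·(-6) - 1)/(-6 + 4) = 37/2
Result: (-25/2)/(w + 4) + (37/2)/(w + 6)


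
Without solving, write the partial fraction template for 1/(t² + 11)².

Repeated quadratic factor: (Pt + Q)/(t² + 11) + (Rt + S)/(t² + 11)²


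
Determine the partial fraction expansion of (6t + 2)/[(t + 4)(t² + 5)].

At t=-4: A = (6·(-4) + 2)/((-4)² + 5) = -22/21. B = -A = 22/21, C = 6 - (-4)·A = 38/21
Result: (-22/21)/(t + 4) + ((22/21)t + 38/21)/(t² + 5)


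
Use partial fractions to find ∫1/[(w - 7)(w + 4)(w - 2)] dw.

Cover-up: α = 1/55, β = 1/66, γ = -1/30. Decomposition: (1/55)/(w - 7) + (1/66)/(w + 4) - (1/30)/(w - 2). Integrate each term: (1/55) ln|(w - 7)| + (1/66) ln|(w + 4)| - (1/30) ln|(w - 2)| + C


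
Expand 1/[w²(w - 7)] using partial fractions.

Cover-up at w=7: C = 1/(7 - 0)² = 1/49. Cover-up at w=0: B = 1/(0 - 7) = -1/7. Comparing w² coeff: A = -C = -1/49
Result: (-1/49)/w - (1/7)/w² + (1/49)/(w - 7)


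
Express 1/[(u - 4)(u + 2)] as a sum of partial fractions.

1/(u - 4)(u + 2) = P/(u - 4) + Q/(u + 2). P = 1/(4 + 2) = 1/6, Q = 1/(-2 - 4) = -1/6
Result: (1/6)/(u - 4) - (1/6)/(u + 2)


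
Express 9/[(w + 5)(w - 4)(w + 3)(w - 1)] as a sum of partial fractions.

Using Heaviside cover-up: (-1/12)/(w + 5) + (1/21)/(w - 4) + (9/56)/(w + 3) - (1/8)/(w - 1)


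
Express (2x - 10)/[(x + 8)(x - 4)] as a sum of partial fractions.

At x=-8: P = (2·(-8) - 10)/(-8 - 4) = 13/6. At x=4: Q = (2·4 - 10)/(4 + 8) = -1/6
Result: (13/6)/(x + 8) - (1/6)/(x - 4)


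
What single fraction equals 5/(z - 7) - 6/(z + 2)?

Common denominator (z - 7)(z + 2). Numerator: 5(z + 2) - 6(z - 7) = (5z + 10) - (6z - 42) = -z + 52
Result: (-z + 52)/[(z - 7)(z + 2)]


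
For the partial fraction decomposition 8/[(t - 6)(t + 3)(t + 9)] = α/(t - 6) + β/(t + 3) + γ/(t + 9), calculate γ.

Cover-up at t = -9: γ = 8/[(-9 - 6)(-9 + 3)] = 8/[(-15)(-6)] = 8/90 = 4/45


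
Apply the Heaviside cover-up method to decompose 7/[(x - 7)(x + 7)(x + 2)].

Cover (x - 7), x=7: P = 7/[(7 + 7)(7 + 2)] = 1/18. Cover (x + 7), x=-7: Q = 7/[(-7 - 7)(-7 + 2)] = 1/10. Cover (x + 2), x=-2: R = 7/[(-2 - 7)(-2 + 7)] = -7/45.
Result: (1/18)/(x - 7) + (1/10)/(x + 7) - (7/45)/(x + 2)


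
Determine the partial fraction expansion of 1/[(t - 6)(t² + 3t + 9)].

Cover-up at t = 6: α = 1/(6² + 3·6 + 9) = 1/63. Then β = -α = -1/63, γ = -α·(3 + 6) = -1/7
Result: (1/63)/(t - 6) - ((1/63)t + 1/7)/(t² + 3t + 9)


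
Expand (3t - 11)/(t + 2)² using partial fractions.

(3t - 11) = P(t + 2) + Q. At t = -2: Q = 3·(-2) - 11 = -17. Coeff of t: P = 3
Result: 3/(t + 2) - 17/(t + 2)²


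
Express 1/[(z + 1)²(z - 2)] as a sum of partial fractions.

Cover-up at z=2: γ = 1/(2 + 1)² = 1/9. Cover-up at z=-1: β = 1/(-1 - 2) = -1/3. Comparing z² coeff: α = -γ = -1/9
Result: (-1/9)/(z + 1) - (1/3)/(z + 1)² + (1/9)/(z - 2)


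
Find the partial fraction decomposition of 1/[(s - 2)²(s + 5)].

Cover-up at s=-5: γ = 1/(-5 - 2)² = 1/49. Cover-up at s=2: β = 1/(2 + 5) = 1/7. Comparing s² coeff: α = -γ = -1/49
Result: (-1/49)/(s - 2) + (1/7)/(s - 2)² + (1/49)/(s + 5)


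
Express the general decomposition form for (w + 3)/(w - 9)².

Repeated linear factor: α/(w - 9) + β/(w - 9)²


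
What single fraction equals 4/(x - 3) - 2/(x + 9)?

Common denominator (x - 3)(x + 9). Numerator: 4(x + 9) - 2(x - 3) = (4x + 36) - (2x - 6) = 2x + 42
Result: (2x + 42)/[(x - 3)(x + 9)]


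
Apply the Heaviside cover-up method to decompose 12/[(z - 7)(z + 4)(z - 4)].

Cover (z - 7), z=7: α = 12/[(7 + 4)(7 - 4)] = 4/11. Cover (z + 4), z=-4: β = 12/[(-4 - 7)(-4 - 4)] = 3/22. Cover (z - 4), z=4: γ = 12/[(4 - 7)(4 + 4)] = -1/2.
Result: (4/11)/(z - 7) + (3/22)/(z + 4) - (1/2)/(z - 4)


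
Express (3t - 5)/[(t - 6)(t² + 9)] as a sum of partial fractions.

At t=6: A = (3·6 - 5)/(6² + 9) = 13/45. B = -A = -13/45, C = 3 - 6·A = 19/15
Result: (13/45)/(t - 6) - ((13/45)t - 19/15)/(t² + 9)


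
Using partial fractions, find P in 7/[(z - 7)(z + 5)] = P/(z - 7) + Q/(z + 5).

Cover-up at z = 7: P = 7/(7 + 5) = 7/12


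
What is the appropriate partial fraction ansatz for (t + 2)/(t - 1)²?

Repeated linear factor: α/(t - 1) + β/(t - 1)²


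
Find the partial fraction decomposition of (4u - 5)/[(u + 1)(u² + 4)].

At u=-1: α = (4·(-1) - 5)/((-1)² + 4) = -9/5. β = -α = 9/5, γ = 4 - (-1)·α = 11/5
Result: (-9/5)/(u + 1) + ((9/5)u + 11/5)/(u² + 4)


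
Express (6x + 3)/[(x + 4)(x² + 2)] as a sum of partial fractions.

At x=-4: P = (6·(-4) + 3)/((-4)² + 2) = -7/6. Q = -P = 7/6, R = 6 - (-4)·P = 4/3
Result: (-7/6)/(x + 4) + ((7/6)x + 4/3)/(x² + 2)


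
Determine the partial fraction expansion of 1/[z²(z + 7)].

Cover-up at z=-7: C = 1/(-7 - 0)² = 1/49. Cover-up at z=0: B = 1/(0 + 7) = 1/7. Comparing z² coeff: A = -C = -1/49
Result: (-1/49)/z + (1/7)/z² + (1/49)/(z + 7)


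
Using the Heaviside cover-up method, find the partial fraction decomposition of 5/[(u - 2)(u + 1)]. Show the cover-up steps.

Cover (u - 2): set u=2, get A = 5/(2 + 1) = 5/3. Cover (u + 1): set u=-1, get B = 5/(-1 - 2) = -5/3.
Result: (5/3)/(u - 2) - (5/3)/(u + 1)


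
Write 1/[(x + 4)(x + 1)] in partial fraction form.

1/(x + 4)(x + 1) = A/(x + 4) + B/(x + 1). A = 1/(-4 + 1) = -1/3, B = 1/(-1 + 4) = 1/3
Result: (-1/3)/(x + 4) + (1/3)/(x + 1)


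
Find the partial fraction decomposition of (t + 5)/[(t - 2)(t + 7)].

At t=2: A = (1·2 + 5)/(2 + 7) = 7/9. At t=-7: B = (1·(-7) + 5)/(-7 - 2) = 2/9
Result: (7/9)/(t - 2) + (2/9)/(t + 7)


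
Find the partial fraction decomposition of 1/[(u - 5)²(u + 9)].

Cover-up at u=-9: C = 1/(-9 - 5)² = 1/196. Cover-up at u=5: B = 1/(5 + 9) = 1/14. Comparing u² coeff: A = -C = -1/196
Result: (-1/196)/(u - 5) + (1/14)/(u - 5)² + (1/196)/(u + 9)


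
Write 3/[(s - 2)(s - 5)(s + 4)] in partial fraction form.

Using cover-up method: A = -1/6, B = 1/9, C = 1/18
Result: (-1/6)/(s - 2) + (1/9)/(s - 5) + (1/18)/(s + 4)


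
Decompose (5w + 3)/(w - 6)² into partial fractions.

(5w + 3) = P(w - 6) + Q. At w = 6: Q = 5·6 + 3 = 33. Coeff of w: P = 5
Result: 5/(w - 6) + 33/(w - 6)²


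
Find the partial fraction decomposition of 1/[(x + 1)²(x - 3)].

Cover-up at x=3: R = 1/(3 + 1)² = 1/16. Cover-up at x=-1: Q = 1/(-1 - 3) = -1/4. Comparing x² coeff: P = -R = -1/16
Result: (-1/16)/(x + 1) - (1/4)/(x + 1)² + (1/16)/(x - 3)


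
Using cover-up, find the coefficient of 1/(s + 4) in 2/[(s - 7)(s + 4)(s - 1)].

Cover (s + 4), set s=-4: 2/[(-4 - 7)(-4 - 1)] = 2/55


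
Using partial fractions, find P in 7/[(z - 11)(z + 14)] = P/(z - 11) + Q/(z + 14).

Cover-up at z = 11: P = 7/(11 + 14) = 7/25


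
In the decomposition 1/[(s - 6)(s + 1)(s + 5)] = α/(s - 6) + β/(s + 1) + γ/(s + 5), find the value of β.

Cover-up at s = -1: β = 1/[(-1 - 6)(-1 + 5)] = 1/[(-7)(4)] = -1/28


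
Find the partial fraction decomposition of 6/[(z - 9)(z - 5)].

6/(z - 9)(z - 5) = α/(z - 9) + β/(z - 5). α = 6/(9 - 5) = 3/2, β = 6/(5 - 9) = -3/2
Result: (3/2)/(z - 9) - (3/2)/(z - 5)


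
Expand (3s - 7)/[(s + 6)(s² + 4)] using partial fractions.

At s=-6: α = (3·(-6) - 7)/((-6)² + 4) = -5/8. β = -α = 5/8, γ = 3 - (-6)·α = -3/4
Result: (-5/8)/(s + 6) + ((5/8)s - 3/4)/(s² + 4)


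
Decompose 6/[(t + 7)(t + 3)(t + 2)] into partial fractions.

Using cover-up method: α = 3/10, β = -3/2, γ = 6/5
Result: (3/10)/(t + 7) - (3/2)/(t + 3) + (6/5)/(t + 2)


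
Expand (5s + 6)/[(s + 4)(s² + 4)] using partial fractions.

At s=-4: P = (5·(-4) + 6)/((-4)² + 4) = -7/10. Q = -P = 7/10, R = 5 - (-4)·P = 11/5
Result: (-7/10)/(s + 4) + ((7/10)s + 11/5)/(s² + 4)


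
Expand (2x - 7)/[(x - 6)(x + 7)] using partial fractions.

At x=6: α = (2·6 - 7)/(6 + 7) = 5/13. At x=-7: β = (2·(-7) - 7)/(-7 - 6) = 21/13
Result: (5/13)/(x - 6) + (21/13)/(x + 7)


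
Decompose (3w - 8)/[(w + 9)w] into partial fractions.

At w=-9: A = (3·(-9) - 8)/(-9 - 0) = 35/9. At w=0: B = (3·0 - 8)/(0 + 9) = -8/9
Result: (35/9)/(w + 9) - (8/9)/w


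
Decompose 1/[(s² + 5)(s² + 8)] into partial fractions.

Coefficient matching gives A = C = 0, B = 1/(8-5) = 1/3, D = -B = -1/3
Result: (1/3)/(s² + 5) - (1/3)/(s² + 8)


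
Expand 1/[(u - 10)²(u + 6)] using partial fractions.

Cover-up at u=-6: R = 1/(-6 - 10)² = 1/256. Cover-up at u=10: Q = 1/(10 + 6) = 1/16. Comparing u² coeff: P = -R = -1/256
Result: (-1/256)/(u - 10) + (1/16)/(u - 10)² + (1/256)/(u + 6)


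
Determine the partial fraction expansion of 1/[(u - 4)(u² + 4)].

Cover-up at u = 4: A = 1/(4² + 4) = 1/20. Then B = -A = -1/20, C = -A·(0 + 4) = -1/5
Result: (1/20)/(u - 4) - ((1/20)u + 1/5)/(u² + 4)


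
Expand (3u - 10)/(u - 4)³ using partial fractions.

(3u - 10) = P(u - 4)² + Q(u - 4) + R. At u = 4: R = 3·4 - 10 = 2. Coefficients: P = 0, Q = 3
Result: 3/(u - 4)² + 2/(u - 4)³


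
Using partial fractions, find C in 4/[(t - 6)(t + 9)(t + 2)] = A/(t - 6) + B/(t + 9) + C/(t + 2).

Cover-up at t = -2: C = 4/[(-2 - 6)(-2 + 9)] = 4/[(-8)(7)] = -4/56 = -1/14


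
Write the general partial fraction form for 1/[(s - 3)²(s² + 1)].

Repeated linear + quadratic: α/(s - 3) + β/(s - 3)² + (γs + δ)/(s² + 1)


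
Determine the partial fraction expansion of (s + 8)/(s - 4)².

(s + 8) = A(s - 4) + B. At s = 4: B = 1·4 + 8 = 12. Coeff of s: A = 1
Result: 1/(s - 4) + 12/(s - 4)²


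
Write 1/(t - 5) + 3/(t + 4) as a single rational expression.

Common denominator (t - 5)(t + 4). Numerator: 1(t + 4) + 3(t - 5) = (t + 4) + (3t - 15) = 4t - 11
Result: (4t - 11)/[(t - 5)(t + 4)]


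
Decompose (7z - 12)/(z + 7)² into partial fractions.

(7z - 12) = α(z + 7) + β. At z = -7: β = 7·(-7) - 12 = -61. Coeff of z: α = 7
Result: 7/(z + 7) - 61/(z + 7)²


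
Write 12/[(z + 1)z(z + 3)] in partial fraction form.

Using cover-up method: α = -6, β = 4, γ = 2
Result: -6/(z + 1) + 4/z + 2/(z + 3)


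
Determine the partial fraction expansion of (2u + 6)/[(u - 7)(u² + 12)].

At u=7: α = (2·7 + 6)/(7² + 12) = 20/61. β = -α = -20/61, γ = 2 - 7·α = -18/61
Result: (20/61)/(u - 7) - ((20/61)u + 18/61)/(u² + 12)


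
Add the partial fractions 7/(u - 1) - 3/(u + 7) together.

Common denominator (u - 1)(u + 7). Numerator: 7(u + 7) - 3(u - 1) = (7u + 49) - (3u - 3) = 4u + 52
Result: (4u + 52)/[(u - 1)(u + 7)]


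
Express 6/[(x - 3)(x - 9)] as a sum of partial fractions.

6/(x - 3)(x - 9) = P/(x - 3) + Q/(x - 9). P = 6/(3 - 9) = -1, Q = 6/(9 - 3) = 1
Result: -1/(x - 3) + 1/(x - 9)


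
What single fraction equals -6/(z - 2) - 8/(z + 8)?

Common denominator (z - 2)(z + 8). Numerator: -6(z + 8) - 8(z - 2) = (-6z - 48) - (8z - 16) = -14z - 32
Result: (-14z - 32)/[(z - 2)(z + 8)]


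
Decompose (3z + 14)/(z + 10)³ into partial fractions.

(3z + 14) = A(z + 10)² + B(z + 10) + C. At z = -10: C = 3·(-10) + 14 = -16. Coefficients: A = 0, B = 3
Result: 3/(z + 10)² - 16/(z + 10)³


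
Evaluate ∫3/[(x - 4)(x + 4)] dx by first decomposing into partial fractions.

Decompose: 3/[(x - 4)(x + 4)] = (3/8)/(x - 4) - (3/8)/(x + 4). Integrate each term: (3/8) ln|(x - 4)| - (3/8) ln|(x + 4)| + C


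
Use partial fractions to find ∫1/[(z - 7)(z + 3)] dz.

Decompose: 1/[(z - 7)(z + 3)] = (1/10)/(z - 7) - (1/10)/(z + 3). Integrate each term: (1/10) ln|(z - 7)| - (1/10) ln|(z + 3)| + C


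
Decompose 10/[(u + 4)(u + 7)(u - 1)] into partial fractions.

Using cover-up method: P = -2/3, Q = 5/12, R = 1/4
Result: (-2/3)/(u + 4) + (5/12)/(u + 7) + (1/4)/(u - 1)


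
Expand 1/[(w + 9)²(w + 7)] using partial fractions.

Cover-up at w=-7: γ = 1/(-7 + 9)² = 1/4. Cover-up at w=-9: β = 1/(-9 + 7) = -1/2. Comparing w² coeff: α = -γ = -1/4
Result: (-1/4)/(w + 9) - (1/2)/(w + 9)² + (1/4)/(w + 7)


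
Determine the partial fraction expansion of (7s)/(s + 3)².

(7s) = P(s + 3) + Q. At s = -3: Q = 7·(-3) + 0 = -21. Coeff of s: P = 7
Result: 7/(s + 3) - 21/(s + 3)²


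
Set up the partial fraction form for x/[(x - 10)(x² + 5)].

Linear + irreducible quadratic: A/(x - 10) + (Bx + C)/(x² + 5)


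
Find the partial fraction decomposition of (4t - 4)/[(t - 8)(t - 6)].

At t=8: A = (4·8 - 4)/(8 - 6) = 14. At t=6: B = (4·6 - 4)/(6 - 8) = -10
Result: 14/(t - 8) - 10/(t - 6)


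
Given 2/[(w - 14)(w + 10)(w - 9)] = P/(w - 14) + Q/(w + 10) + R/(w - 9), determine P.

Cover-up at w = 14: P = 2/[(14 + 10)(14 - 9)] = 2/[(24)(5)] = 2/120 = 1/60


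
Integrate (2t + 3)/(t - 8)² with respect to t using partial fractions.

Decompose: P = 2, Q = 2·8 + 3 = 19, so (2t + 3)/(t - 8)² = 2/(t - 8) + 19/(t - 8)². Integrate: ∫ P/(t - 8) dt = 2 ln|(t - 8)|; ∫ Q/(t - 8)² dt = -19/(t - 8). Sum: 2 ln|(t - 8)| - 19/(t - 8) + C


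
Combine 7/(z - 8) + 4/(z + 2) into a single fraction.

Common denominator (z - 8)(z + 2). Numerator: 7(z + 2) + 4(z - 8) = (7z + 14) + (4z - 32) = 11z - 18
Result: (11z - 18)/[(z - 8)(z + 2)]


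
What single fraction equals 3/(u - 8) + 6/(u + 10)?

Common denominator (u - 8)(u + 10). Numerator: 3(u + 10) + 6(u - 8) = (3u + 30) + (6u - 48) = 9u - 18
Result: (9u - 18)/[(u - 8)(u + 10)]


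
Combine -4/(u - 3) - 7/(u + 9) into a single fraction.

Common denominator (u - 3)(u + 9). Numerator: -4(u + 9) - 7(u - 3) = (-4u - 36) - (7u - 21) = -11u - 15
Result: (-11u - 15)/[(u - 3)(u + 9)]


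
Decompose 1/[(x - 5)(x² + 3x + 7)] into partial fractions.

Cover-up at x = 5: α = 1/(5² + 3·5 + 7) = 1/47. Then β = -α = -1/47, γ = -α·(3 + 5) = -8/47
Result: (1/47)/(x - 5) - ((1/47)x + 8/47)/(x² + 3x + 7)


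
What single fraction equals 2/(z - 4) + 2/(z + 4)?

Common denominator (z - 4)(z + 4). Numerator: 2(z + 4) + 2(z - 4) = (2z + 8) + (2z - 8) = 4z
Result: (4z)/[(z - 4)(z + 4)]


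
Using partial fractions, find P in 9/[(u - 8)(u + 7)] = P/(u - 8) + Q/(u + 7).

Cover-up at u = 8: P = 9/(8 + 7) = 9/15 = 3/5


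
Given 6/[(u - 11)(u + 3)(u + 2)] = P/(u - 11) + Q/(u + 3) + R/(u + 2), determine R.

Cover-up at u = -2: R = 6/[(-2 - 11)(-2 + 3)] = 6/[(-13)(1)] = -6/13


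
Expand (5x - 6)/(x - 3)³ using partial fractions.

(5x - 6) = P(x - 3)² + Q(x - 3) + R. At x = 3: R = 5·3 - 6 = 9. Coefficients: P = 0, Q = 5
Result: 5/(x - 3)² + 9/(x - 3)³


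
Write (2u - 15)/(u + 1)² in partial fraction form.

(2u - 15) = A(u + 1) + B. At u = -1: B = 2·(-1) - 15 = -17. Coeff of u: A = 2
Result: 2/(u + 1) - 17/(u + 1)²


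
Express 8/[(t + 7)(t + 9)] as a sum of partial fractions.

8/(t + 7)(t + 9) = P/(t + 7) + Q/(t + 9). P = 8/(-7 + 9) = 4, Q = 8/(-9 + 7) = -4
Result: 4/(t + 7) - 4/(t + 9)


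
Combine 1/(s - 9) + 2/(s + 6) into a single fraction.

Common denominator (s - 9)(s + 6). Numerator: 1(s + 6) + 2(s - 9) = (s + 6) + (2s - 18) = 3s - 12
Result: (3s - 12)/[(s - 9)(s + 6)]


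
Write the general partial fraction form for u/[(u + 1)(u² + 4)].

Linear + irreducible quadratic: P/(u + 1) + (Qu + R)/(u² + 4)


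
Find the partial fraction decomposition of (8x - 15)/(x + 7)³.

(8x - 15) = P(x + 7)² + Q(x + 7) + R. At x = -7: R = 8·(-7) - 15 = -71. Coefficients: P = 0, Q = 8
Result: 8/(x + 7)² - 71/(x + 7)³


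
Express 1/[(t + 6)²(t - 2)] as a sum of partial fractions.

Cover-up at t=2: γ = 1/(2 + 6)² = 1/64. Cover-up at t=-6: β = 1/(-6 - 2) = -1/8. Comparing t² coeff: α = -γ = -1/64
Result: (-1/64)/(t + 6) - (1/8)/(t + 6)² + (1/64)/(t - 2)


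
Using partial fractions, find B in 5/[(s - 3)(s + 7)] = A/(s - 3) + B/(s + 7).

Cover-up at s = -7: B = 5/(-7 - 3) = -5/10 = -1/2


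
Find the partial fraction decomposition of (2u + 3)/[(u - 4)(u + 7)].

At u=4: A = (2·4 + 3)/(4 + 7) = 1. At u=-7: B = (2·(-7) + 3)/(-7 - 4) = 1
Result: 1/(u - 4) + 1/(u + 7)


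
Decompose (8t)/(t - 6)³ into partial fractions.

(8t) = α(t - 6)² + β(t - 6) + γ. At t = 6: γ = 8·6 + 0 = 48. Coefficients: α = 0, β = 8
Result: 8/(t - 6)² + 48/(t - 6)³


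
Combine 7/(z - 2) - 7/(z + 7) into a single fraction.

Common denominator (z - 2)(z + 7). Numerator: 7(z + 7) - 7(z - 2) = (7z + 49) - (7z - 14) = 63
Result: (63)/[(z - 2)(z + 7)]


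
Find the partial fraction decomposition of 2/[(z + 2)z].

2/(z + 2)z = A/(z + 2) + B/z. A = 2/(-2 - 0) = -1, B = 2/(0 + 2) = 1
Result: -1/(z + 2) + 1/z


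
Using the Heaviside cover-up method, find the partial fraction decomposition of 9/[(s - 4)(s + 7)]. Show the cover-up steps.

Cover (s - 4): set s=4, get α = 9/(4 + 7) = 9/11. Cover (s + 7): set s=-7, get β = 9/(-7 - 4) = -9/11.
Result: (9/11)/(s - 4) - (9/11)/(s + 7)


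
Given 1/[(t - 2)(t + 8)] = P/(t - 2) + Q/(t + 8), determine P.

Cover-up at t = 2: P = 1/(2 + 8) = 1/10


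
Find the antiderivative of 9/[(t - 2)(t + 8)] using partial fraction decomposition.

Decompose: 9/[(t - 2)(t + 8)] = (9/10)/(t - 2) - (9/10)/(t + 8). Integrate each term: (9/10) ln|(t - 2)| - (9/10) ln|(t + 8)| + C


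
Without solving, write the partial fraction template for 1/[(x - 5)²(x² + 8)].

Repeated linear + quadratic: A/(x - 5) + B/(x - 5)² + (Cx + D)/(x² + 8)


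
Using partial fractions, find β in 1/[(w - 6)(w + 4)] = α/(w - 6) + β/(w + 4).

Cover-up at w = -4: β = 1/(-4 - 6) = -1/10


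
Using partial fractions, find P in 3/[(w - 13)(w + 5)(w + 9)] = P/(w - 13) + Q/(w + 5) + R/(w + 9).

Cover-up at w = 13: P = 3/[(13 + 5)(13 + 9)] = 3/[(18)(22)] = 3/396 = 1/132


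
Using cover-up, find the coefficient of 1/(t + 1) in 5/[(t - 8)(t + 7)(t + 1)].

Cover (t + 1), set t=-1: 5/[(-1 - 8)(-1 + 7)] = -5/54


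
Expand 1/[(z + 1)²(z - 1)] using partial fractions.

Cover-up at z=1: R = 1/(1 + 1)² = 1/4. Cover-up at z=-1: Q = 1/(-1 - 1) = -1/2. Comparing z² coeff: P = -R = -1/4
Result: (-1/4)/(z + 1) - (1/2)/(z + 1)² + (1/4)/(z - 1)


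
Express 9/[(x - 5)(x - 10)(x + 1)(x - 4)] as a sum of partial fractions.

Using Heaviside cover-up: (-3/10)/(x - 5) + (3/110)/(x - 10) - (3/110)/(x + 1) + (3/10)/(x - 4)


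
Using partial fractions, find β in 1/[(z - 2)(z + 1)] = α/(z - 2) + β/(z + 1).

Cover-up at z = -1: β = 1/(-1 - 2) = -1/3


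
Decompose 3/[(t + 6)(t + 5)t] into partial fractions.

Using cover-up method: A = 1/2, B = -3/5, C = 1/10
Result: (1/2)/(t + 6) - (3/5)/(t + 5) + (1/10)/t


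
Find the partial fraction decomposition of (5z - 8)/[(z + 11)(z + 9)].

At z=-11: α = (5·(-11) - 8)/(-11 + 9) = 63/2. At z=-9: β = (5·(-9) - 8)/(-9 + 11) = -53/2
Result: (63/2)/(z + 11) - (53/2)/(z + 9)


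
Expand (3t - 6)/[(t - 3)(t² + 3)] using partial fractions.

At t=3: P = (3·3 - 6)/(3² + 3) = 1/4. Q = -P = -1/4, R = 3 - 3·P = 9/4
Result: (1/4)/(t - 3) - ((1/4)t - 9/4)/(t² + 3)


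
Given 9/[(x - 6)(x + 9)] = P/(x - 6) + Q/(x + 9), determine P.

Cover-up at x = 6: P = 9/(6 + 9) = 9/15 = 3/5


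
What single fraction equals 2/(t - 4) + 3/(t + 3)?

Common denominator (t - 4)(t + 3). Numerator: 2(t + 3) + 3(t - 4) = (2t + 6) + (3t - 12) = 5t - 6
Result: (5t - 6)/[(t - 4)(t + 3)]


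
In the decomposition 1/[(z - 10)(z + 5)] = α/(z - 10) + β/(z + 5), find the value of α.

Cover-up at z = 10: α = 1/(10 + 5) = 1/15


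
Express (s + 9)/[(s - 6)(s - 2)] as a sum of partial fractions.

At s=6: A = (1·6 + 9)/(6 - 2) = 15/4. At s=2: B = (1·2 + 9)/(2 - 6) = -11/4
Result: (15/4)/(s - 6) - (11/4)/(s - 2)


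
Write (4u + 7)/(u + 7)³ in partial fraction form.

(4u + 7) = A(u + 7)² + B(u + 7) + C. At u = -7: C = 4·(-7) + 7 = -21. Coefficients: A = 0, B = 4
Result: 4/(u + 7)² - 21/(u + 7)³


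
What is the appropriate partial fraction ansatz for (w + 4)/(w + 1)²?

Repeated linear factor: α/(w + 1) + β/(w + 1)²


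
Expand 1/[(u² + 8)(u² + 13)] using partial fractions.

Coefficient matching gives α = γ = 0, β = 1/(13-8) = 1/5, δ = -β = -1/5
Result: (1/5)/(u² + 8) - (1/5)/(u² + 13)


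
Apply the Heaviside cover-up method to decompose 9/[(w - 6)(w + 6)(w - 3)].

Cover (w - 6), w=6: α = 9/[(6 + 6)(6 - 3)] = 1/4. Cover (w + 6), w=-6: β = 9/[(-6 - 6)(-6 - 3)] = 1/12. Cover (w - 3), w=3: γ = 9/[(3 - 6)(3 + 6)] = -1/3.
Result: (1/4)/(w - 6) + (1/12)/(w + 6) - (1/3)/(w - 3)


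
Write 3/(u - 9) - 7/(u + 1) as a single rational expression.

Common denominator (u - 9)(u + 1). Numerator: 3(u + 1) - 7(u - 9) = (3u + 3) - (7u - 63) = -4u + 66
Result: (-4u + 66)/[(u - 9)(u + 1)]


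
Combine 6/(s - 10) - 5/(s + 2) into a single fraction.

Common denominator (s - 10)(s + 2). Numerator: 6(s + 2) - 5(s - 10) = (6s + 12) - (5s - 50) = s + 62
Result: (s + 62)/[(s - 10)(s + 2)]


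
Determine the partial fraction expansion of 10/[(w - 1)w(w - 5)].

Using cover-up method: α = -5/2, β = 2, γ = 1/2
Result: (-5/2)/(w - 1) + 2/w + (1/2)/(w - 5)


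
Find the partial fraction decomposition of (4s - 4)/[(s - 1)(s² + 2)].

At s=1: α = (4·1 - 4)/(1² + 2) = 0. β = -α = 0, γ = 4 - 1·α = 4
Result: (4)/(s² + 2)


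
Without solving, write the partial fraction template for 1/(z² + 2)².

Repeated quadratic factor: (Az + B)/(z² + 2) + (Cz + D)/(z² + 2)²


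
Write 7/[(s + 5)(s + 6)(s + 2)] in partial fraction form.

Using cover-up method: α = -7/3, β = 7/4, γ = 7/12
Result: (-7/3)/(s + 5) + (7/4)/(s + 6) + (7/12)/(s + 2)


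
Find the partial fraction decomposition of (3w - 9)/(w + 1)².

(3w - 9) = P(w + 1) + Q. At w = -1: Q = 3·(-1) - 9 = -12. Coeff of w: P = 3
Result: 3/(w + 1) - 12/(w + 1)²


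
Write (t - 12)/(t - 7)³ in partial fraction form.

(t - 12) = P(t - 7)² + Q(t - 7) + R. At t = 7: R = 1·7 - 12 = -5. Coefficients: P = 0, Q = 1
Result: 1/(t - 7)² - 5/(t - 7)³


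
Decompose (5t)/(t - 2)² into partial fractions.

(5t) = A(t - 2) + B. At t = 2: B = 5·2 + 0 = 10. Coeff of t: A = 5
Result: 5/(t - 2) + 10/(t - 2)²


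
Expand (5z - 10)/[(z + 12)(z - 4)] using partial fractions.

At z=-12: P = (5·(-12) - 10)/(-12 - 4) = 35/8. At z=4: Q = (5·4 - 10)/(4 + 12) = 5/8
Result: (35/8)/(z + 12) + (5/8)/(z - 4)


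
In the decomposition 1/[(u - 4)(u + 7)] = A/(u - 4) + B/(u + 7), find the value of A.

Cover-up at u = 4: A = 1/(4 + 7) = 1/11


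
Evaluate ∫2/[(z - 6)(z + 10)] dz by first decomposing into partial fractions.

Decompose: 2/[(z - 6)(z + 10)] = (1/8)/(z - 6) - (1/8)/(z + 10). Integrate each term: (1/8) ln|(z - 6)| - (1/8) ln|(z + 10)| + C


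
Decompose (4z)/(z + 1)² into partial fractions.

(4z) = P(z + 1) + Q. At z = -1: Q = 4·(-1) + 0 = -4. Coeff of z: P = 4
Result: 4/(z + 1) - 4/(z + 1)²


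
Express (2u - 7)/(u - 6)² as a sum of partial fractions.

(2u - 7) = A(u - 6) + B. At u = 6: B = 2·6 - 7 = 5. Coeff of u: A = 2
Result: 2/(u - 6) + 5/(u - 6)²


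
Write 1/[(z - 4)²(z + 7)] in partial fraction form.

Cover-up at z=-7: R = 1/(-7 - 4)² = 1/121. Cover-up at z=4: Q = 1/(4 + 7) = 1/11. Comparing z² coeff: P = -R = -1/121
Result: (-1/121)/(z - 4) + (1/11)/(z - 4)² + (1/121)/(z + 7)


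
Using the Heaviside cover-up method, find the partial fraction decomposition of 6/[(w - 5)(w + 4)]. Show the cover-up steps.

Cover (w - 5): set w=5, get A = 6/(5 + 4) = 2/3. Cover (w + 4): set w=-4, get B = 6/(-4 - 5) = -2/3.
Result: (2/3)/(w - 5) - (2/3)/(w + 4)


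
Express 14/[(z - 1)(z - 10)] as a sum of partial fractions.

14/(z - 1)(z - 10) = α/(z - 1) + β/(z - 10). α = 14/(1 - 10) = -14/9, β = 14/(10 - 1) = 14/9
Result: (-14/9)/(z - 1) + (14/9)/(z - 10)


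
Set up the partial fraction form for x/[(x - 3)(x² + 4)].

Linear + irreducible quadratic: P/(x - 3) + (Qx + R)/(x² + 4)


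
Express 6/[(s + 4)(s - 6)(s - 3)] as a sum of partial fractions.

Using cover-up method: A = 3/35, B = 1/5, C = -2/7
Result: (3/35)/(s + 4) + (1/5)/(s - 6) - (2/7)/(s - 3)


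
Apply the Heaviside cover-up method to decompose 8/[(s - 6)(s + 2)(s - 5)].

Cover (s - 6), s=6: α = 8/[(6 + 2)(6 - 5)] = 1. Cover (s + 2), s=-2: β = 8/[(-2 - 6)(-2 - 5)] = 1/7. Cover (s - 5), s=5: γ = 8/[(5 - 6)(5 + 2)] = -8/7.
Result: 1/(s - 6) + (1/7)/(s + 2) - (8/7)/(s - 5)


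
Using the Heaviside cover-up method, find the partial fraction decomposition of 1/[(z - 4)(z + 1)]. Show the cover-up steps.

Cover (z - 4): set z=4, get A = 1/(4 + 1) = 1/5. Cover (z + 1): set z=-1, get B = 1/(-1 - 4) = -1/5.
Result: (1/5)/(z - 4) - (1/5)/(z + 1)


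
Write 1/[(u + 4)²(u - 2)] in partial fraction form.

Cover-up at u=2: γ = 1/(2 + 4)² = 1/36. Cover-up at u=-4: β = 1/(-4 - 2) = -1/6. Comparing u² coeff: α = -γ = -1/36
Result: (-1/36)/(u + 4) - (1/6)/(u + 4)² + (1/36)/(u - 2)


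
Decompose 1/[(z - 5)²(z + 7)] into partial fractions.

Cover-up at z=-7: C = 1/(-7 - 5)² = 1/144. Cover-up at z=5: B = 1/(5 + 7) = 1/12. Comparing z² coeff: A = -C = -1/144
Result: (-1/144)/(z - 5) + (1/12)/(z - 5)² + (1/144)/(z + 7)


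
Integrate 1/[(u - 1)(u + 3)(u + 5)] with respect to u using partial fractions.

Cover-up: P = 1/24, Q = -1/8, R = 1/12. Decomposition: (1/24)/(u - 1) - (1/8)/(u + 3) + (1/12)/(u + 5). Integrate each term: (1/24) ln|(u - 1)| - (1/8) ln|(u + 3)| + (1/12) ln|(u + 5)| + C


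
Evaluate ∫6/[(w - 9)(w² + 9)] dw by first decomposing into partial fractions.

Cover-up at w=9: α = 6/(9²+9) = 1/15. Coeff matching: β = -1/15, γ = -3/5. Decomposition: (1/15)/(w - 9) - ((1/15)w + 3/5)/(w² + 9). Integrate: linear → ln, quadratic → (1/2)ln + arctan: (1/15) ln|(w - 9)| - (1/30) ln(w² + 9) - (1/5) arctan(w/3) + C


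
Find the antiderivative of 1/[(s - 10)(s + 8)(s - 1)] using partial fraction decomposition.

Cover-up: A = 1/162, B = 1/162, C = -1/81. Decomposition: (1/162)/(s - 10) + (1/162)/(s + 8) - (1/81)/(s - 1). Integrate each term: (1/162) ln|(s - 10)| + (1/162) ln|(s + 8)| - (1/81) ln|(s - 1)| + C


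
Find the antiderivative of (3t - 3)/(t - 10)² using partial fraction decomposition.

Decompose: α = 3, β = 3·10 - 3 = 27, so (3t - 3)/(t - 10)² = 3/(t - 10) + 27/(t - 10)². Integrate: ∫ α/(t - 10) dt = 3 ln|(t - 10)|; ∫ β/(t - 10)² dt = -27/(t - 10). Sum: 3 ln|(t - 10)| - 27/(t - 10) + C


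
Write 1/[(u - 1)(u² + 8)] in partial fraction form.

Cover-up at u = 1: α = 1/(1² + 8) = 1/9. Then β = -α = -1/9, γ = -α·(0 + 1) = -1/9
Result: (1/9)/(u - 1) - ((1/9)u + 1/9)/(u² + 8)


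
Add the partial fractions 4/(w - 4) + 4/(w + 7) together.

Common denominator (w - 4)(w + 7). Numerator: 4(w + 7) + 4(w - 4) = (4w + 28) + (4w - 16) = 8w + 12
Result: (8w + 12)/[(w - 4)(w + 7)]


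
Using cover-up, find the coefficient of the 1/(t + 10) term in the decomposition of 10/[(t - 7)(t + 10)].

Cover (t + 10), set t=-10: 10/((t - 7) at t=-10) = 10/(-17) = -10/17


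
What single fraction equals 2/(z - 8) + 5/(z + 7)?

Common denominator (z - 8)(z + 7). Numerator: 2(z + 7) + 5(z - 8) = (2z + 14) + (5z - 40) = 7z - 26
Result: (7z - 26)/[(z - 8)(z + 7)]


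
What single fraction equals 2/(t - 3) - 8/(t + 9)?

Common denominator (t - 3)(t + 9). Numerator: 2(t + 9) - 8(t - 3) = (2t + 18) - (8t - 24) = -6t + 42
Result: (-6t + 42)/[(t - 3)(t + 9)]


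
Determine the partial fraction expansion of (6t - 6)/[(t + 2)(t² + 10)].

At t=-2: P = (6·(-2) - 6)/((-2)² + 10) = -9/7. Q = -P = 9/7, R = 6 - (-2)·P = 24/7
Result: (-9/7)/(t + 2) + ((9/7)t + 24/7)/(t² + 10)


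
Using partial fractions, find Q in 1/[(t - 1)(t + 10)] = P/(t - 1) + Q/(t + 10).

Cover-up at t = -10: Q = 1/(-10 - 1) = -1/11


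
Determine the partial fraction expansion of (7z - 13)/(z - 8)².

(7z - 13) = P(z - 8) + Q. At z = 8: Q = 7·8 - 13 = 43. Coeff of z: P = 7
Result: 7/(z - 8) + 43/(z - 8)²


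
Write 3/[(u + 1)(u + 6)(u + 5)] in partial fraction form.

Using cover-up method: A = 3/20, B = 3/5, C = -3/4
Result: (3/20)/(u + 1) + (3/5)/(u + 6) - (3/4)/(u + 5)


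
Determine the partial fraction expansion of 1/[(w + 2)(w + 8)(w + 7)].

Using cover-up method: A = 1/30, B = 1/6, C = -1/5
Result: (1/30)/(w + 2) + (1/6)/(w + 8) - (1/5)/(w + 7)


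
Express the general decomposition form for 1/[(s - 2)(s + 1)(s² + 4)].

Two linear + quadratic: P/(s - 2) + Q/(s + 1) + (Rs + S)/(s² + 4)


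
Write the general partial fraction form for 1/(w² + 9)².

Repeated quadratic factor: (Aw + B)/(w² + 9) + (Cw + D)/(w² + 9)²


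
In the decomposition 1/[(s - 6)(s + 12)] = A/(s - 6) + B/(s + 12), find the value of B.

Cover-up at s = -12: B = 1/(-12 - 6) = -1/18


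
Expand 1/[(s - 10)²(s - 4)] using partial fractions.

Cover-up at s=4: C = 1/(4 - 10)² = 1/36. Cover-up at s=10: B = 1/(10 - 4) = 1/6. Comparing s² coeff: A = -C = -1/36
Result: (-1/36)/(s - 10) + (1/6)/(s - 10)² + (1/36)/(s - 4)


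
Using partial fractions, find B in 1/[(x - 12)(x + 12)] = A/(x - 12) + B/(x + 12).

Cover-up at x = -12: B = 1/(-12 - 12) = -1/24


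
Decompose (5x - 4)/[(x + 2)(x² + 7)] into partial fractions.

At x=-2: α = (5·(-2) - 4)/((-2)² + 7) = -14/11. β = -α = 14/11, γ = 5 - (-2)·α = 27/11
Result: (-14/11)/(x + 2) + ((14/11)x + 27/11)/(x² + 7)


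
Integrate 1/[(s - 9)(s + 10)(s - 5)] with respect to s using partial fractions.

Cover-up: α = 1/76, β = 1/285, γ = -1/60. Decomposition: (1/76)/(s - 9) + (1/285)/(s + 10) - (1/60)/(s - 5). Integrate each term: (1/76) ln|(s - 9)| + (1/285) ln|(s + 10)| - (1/60) ln|(s - 5)| + C


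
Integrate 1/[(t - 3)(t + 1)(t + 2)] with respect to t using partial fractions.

Cover-up: P = 1/20, Q = -1/4, R = 1/5. Decomposition: (1/20)/(t - 3) - (1/4)/(t + 1) + (1/5)/(t + 2). Integrate each term: (1/20) ln|(t - 3)| - (1/4) ln|(t + 1)| + (1/5) ln|(t + 2)| + C


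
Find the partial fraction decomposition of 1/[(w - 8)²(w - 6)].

Cover-up at w=6: R = 1/(6 - 8)² = 1/4. Cover-up at w=8: Q = 1/(8 - 6) = 1/2. Comparing w² coeff: P = -R = -1/4
Result: (-1/4)/(w - 8) + (1/2)/(w - 8)² + (1/4)/(w - 6)


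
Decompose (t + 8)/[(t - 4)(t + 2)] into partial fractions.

At t=4: P = (1·4 + 8)/(4 + 2) = 2. At t=-2: Q = (1·(-2) + 8)/(-2 - 4) = -1
Result: 2/(t - 4) - 1/(t + 2)


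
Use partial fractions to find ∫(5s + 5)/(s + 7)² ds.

Decompose: A = 5, B = 5·(-7) + 5 = -30, so (5s + 5)/(s + 7)² = 5/(s + 7) - 30/(s + 7)². Integrate: ∫ A/(s + 7) ds = 5 ln|(s + 7)|; ∫ B/(s + 7)² ds = 30/(s + 7). Sum: 5 ln|(s + 7)| + 30/(s + 7) + C


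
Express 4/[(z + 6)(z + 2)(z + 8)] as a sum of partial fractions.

Using cover-up method: P = -1/2, Q = 1/6, R = 1/3
Result: (-1/2)/(z + 6) + (1/6)/(z + 2) + (1/3)/(z + 8)


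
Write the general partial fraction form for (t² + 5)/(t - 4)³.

Repeated linear factor (power 3): P/(t - 4) + Q/(t - 4)² + R/(t - 4)³


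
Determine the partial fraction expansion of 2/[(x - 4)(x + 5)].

2/(x - 4)(x + 5) = α/(x - 4) + β/(x + 5). α = 2/(4 + 5) = 2/9, β = 2/(-5 - 4) = -2/9
Result: (2/9)/(x - 4) - (2/9)/(x + 5)


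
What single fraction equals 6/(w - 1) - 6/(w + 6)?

Common denominator (w - 1)(w + 6). Numerator: 6(w + 6) - 6(w - 1) = (6w + 36) - (6w - 6) = 42
Result: (42)/[(w - 1)(w + 6)]


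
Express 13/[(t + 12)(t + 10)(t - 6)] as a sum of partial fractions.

Using cover-up method: α = 13/36, β = -13/32, γ = 13/288
Result: (13/36)/(t + 12) - (13/32)/(t + 10) + (13/288)/(t - 6)


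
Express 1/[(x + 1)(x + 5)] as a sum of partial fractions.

1/(x + 1)(x + 5) = P/(x + 1) + Q/(x + 5). P = 1/(-1 + 5) = 1/4, Q = 1/(-5 + 1) = -1/4
Result: (1/4)/(x + 1) - (1/4)/(x + 5)


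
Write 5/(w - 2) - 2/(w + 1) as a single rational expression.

Common denominator (w - 2)(w + 1). Numerator: 5(w + 1) - 2(w - 2) = (5w + 5) - (2w - 4) = 3w + 9
Result: (3w + 9)/[(w - 2)(w + 1)]


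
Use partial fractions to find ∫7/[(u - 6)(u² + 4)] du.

Cover-up at u=6: P = 7/(6²+4) = 7/40. Coeff matching: Q = -7/40, R = -21/20. Decomposition: (7/40)/(u - 6) - ((7/40)u + 21/20)/(u² + 4). Integrate: linear → ln, quadratic → (1/2)ln + arctan: (7/40) ln|(u - 6)| - (7/80) ln(u² + 4) - (21/40) arctan(u/2) + C


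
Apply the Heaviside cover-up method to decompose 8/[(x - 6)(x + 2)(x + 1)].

Cover (x - 6), x=6: α = 8/[(6 + 2)(6 + 1)] = 1/7. Cover (x + 2), x=-2: β = 8/[(-2 - 6)(-2 + 1)] = 1. Cover (x + 1), x=-1: γ = 8/[(-1 - 6)(-1 + 2)] = -8/7.
Result: (1/7)/(x - 6) + 1/(x + 2) - (8/7)/(x + 1)


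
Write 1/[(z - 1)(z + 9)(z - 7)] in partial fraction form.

Using cover-up method: P = -1/60, Q = 1/160, R = 1/96
Result: (-1/60)/(z - 1) + (1/160)/(z + 9) + (1/96)/(z - 7)


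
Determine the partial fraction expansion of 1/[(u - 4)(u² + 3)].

Cover-up at u = 4: P = 1/(4² + 3) = 1/19. Then Q = -P = -1/19, R = -P·(0 + 4) = -4/19
Result: (1/19)/(u - 4) - ((1/19)u + 4/19)/(u² + 3)


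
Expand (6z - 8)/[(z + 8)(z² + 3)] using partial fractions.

At z=-8: A = (6·(-8) - 8)/((-8)² + 3) = -56/67. B = -A = 56/67, C = 6 - (-8)·A = -46/67
Result: (-56/67)/(z + 8) + ((56/67)z - 46/67)/(z² + 3)


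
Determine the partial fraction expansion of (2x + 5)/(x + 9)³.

(2x + 5) = α(x + 9)² + β(x + 9) + γ. At x = -9: γ = 2·(-9) + 5 = -13. Coefficients: α = 0, β = 2
Result: 2/(x + 9)² - 13/(x + 9)³


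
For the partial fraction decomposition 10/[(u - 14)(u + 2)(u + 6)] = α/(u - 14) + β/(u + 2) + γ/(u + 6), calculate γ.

Cover-up at u = -6: γ = 10/[(-6 - 14)(-6 + 2)] = 10/[(-20)(-4)] = 10/80 = 1/8


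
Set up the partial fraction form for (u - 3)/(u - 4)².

Repeated linear factor: P/(u - 4) + Q/(u - 4)²


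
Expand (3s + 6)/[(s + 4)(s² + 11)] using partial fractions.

At s=-4: A = (3·(-4) + 6)/((-4)² + 11) = -2/9. B = -A = 2/9, C = 3 - (-4)·A = 19/9
Result: (-2/9)/(s + 4) + ((2/9)s + 19/9)/(s² + 11)


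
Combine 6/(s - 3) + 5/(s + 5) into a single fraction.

Common denominator (s - 3)(s + 5). Numerator: 6(s + 5) + 5(s - 3) = (6s + 30) + (5s - 15) = 11s + 15
Result: (11s + 15)/[(s - 3)(s + 5)]


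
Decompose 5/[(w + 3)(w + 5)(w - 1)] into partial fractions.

Using cover-up method: A = -5/8, B = 5/12, C = 5/24
Result: (-5/8)/(w + 3) + (5/12)/(w + 5) + (5/24)/(w - 1)


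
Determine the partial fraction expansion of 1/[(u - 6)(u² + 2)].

Cover-up at u = 6: P = 1/(6² + 2) = 1/38. Then Q = -P = -1/38, R = -P·(0 + 6) = -3/19
Result: (1/38)/(u - 6) - ((1/38)u + 3/19)/(u² + 2)


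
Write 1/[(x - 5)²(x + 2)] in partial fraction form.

Cover-up at x=-2: C = 1/(-2 - 5)² = 1/49. Cover-up at x=5: B = 1/(5 + 2) = 1/7. Comparing x² coeff: A = -C = -1/49
Result: (-1/49)/(x - 5) + (1/7)/(x - 5)² + (1/49)/(x + 2)


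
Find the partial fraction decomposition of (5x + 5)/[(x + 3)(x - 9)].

At x=-3: P = (5·(-3) + 5)/(-3 - 9) = 5/6. At x=9: Q = (5·9 + 5)/(9 + 3) = 25/6
Result: (5/6)/(x + 3) + (25/6)/(x - 9)


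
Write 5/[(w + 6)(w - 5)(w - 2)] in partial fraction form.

Using cover-up method: α = 5/88, β = 5/33, γ = -5/24
Result: (5/88)/(w + 6) + (5/33)/(w - 5) - (5/24)/(w - 2)


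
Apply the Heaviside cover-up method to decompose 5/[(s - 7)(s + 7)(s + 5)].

Cover (s - 7), s=7: A = 5/[(7 + 7)(7 + 5)] = 5/168. Cover (s + 7), s=-7: B = 5/[(-7 - 7)(-7 + 5)] = 5/28. Cover (s + 5), s=-5: C = 5/[(-5 - 7)(-5 + 7)] = -5/24.
Result: (5/168)/(s - 7) + (5/28)/(s + 7) - (5/24)/(s + 5)


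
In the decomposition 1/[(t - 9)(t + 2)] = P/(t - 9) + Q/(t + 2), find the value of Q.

Cover-up at t = -2: Q = 1/(-2 - 9) = -1/11


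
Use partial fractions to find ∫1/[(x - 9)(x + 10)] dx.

Decompose: 1/[(x - 9)(x + 10)] = (1/19)/(x - 9) - (1/19)/(x + 10). Integrate each term: (1/19) ln|(x - 9)| - (1/19) ln|(x + 10)| + C


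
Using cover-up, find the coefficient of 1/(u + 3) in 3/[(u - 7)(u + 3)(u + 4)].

Cover (u + 3), set u=-3: 3/[(-3 - 7)(-3 + 4)] = -3/10


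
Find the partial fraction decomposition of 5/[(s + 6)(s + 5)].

5/(s + 6)(s + 5) = A/(s + 6) + B/(s + 5). A = 5/(-6 + 5) = -5, B = 5/(-5 + 6) = 5
Result: -5/(s + 6) + 5/(s + 5)


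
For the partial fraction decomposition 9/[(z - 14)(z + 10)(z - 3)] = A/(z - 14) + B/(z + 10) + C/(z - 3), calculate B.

Cover-up at z = -10: B = 9/[(-10 - 14)(-10 - 3)] = 9/[(-24)(-13)] = 9/312 = 3/104


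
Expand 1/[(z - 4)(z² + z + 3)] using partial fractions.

Cover-up at z = 4: P = 1/(4² + 1·4 + 3) = 1/23. Then Q = -P = -1/23, R = -P·(1 + 4) = -5/23
Result: (1/23)/(z - 4) - ((1/23)z + 5/23)/(z² + z + 3)
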